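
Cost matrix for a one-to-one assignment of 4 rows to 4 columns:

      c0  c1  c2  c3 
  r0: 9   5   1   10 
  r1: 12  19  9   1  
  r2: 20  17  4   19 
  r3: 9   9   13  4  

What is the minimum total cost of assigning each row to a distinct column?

Minimum assignment cost: 19

optimal assignment: row0→col1 (cost 5), row1→col3 (cost 1), row2→col2 (cost 4), row3→col0 (cost 9)
total = 5 + 1 + 4 + 9 = 19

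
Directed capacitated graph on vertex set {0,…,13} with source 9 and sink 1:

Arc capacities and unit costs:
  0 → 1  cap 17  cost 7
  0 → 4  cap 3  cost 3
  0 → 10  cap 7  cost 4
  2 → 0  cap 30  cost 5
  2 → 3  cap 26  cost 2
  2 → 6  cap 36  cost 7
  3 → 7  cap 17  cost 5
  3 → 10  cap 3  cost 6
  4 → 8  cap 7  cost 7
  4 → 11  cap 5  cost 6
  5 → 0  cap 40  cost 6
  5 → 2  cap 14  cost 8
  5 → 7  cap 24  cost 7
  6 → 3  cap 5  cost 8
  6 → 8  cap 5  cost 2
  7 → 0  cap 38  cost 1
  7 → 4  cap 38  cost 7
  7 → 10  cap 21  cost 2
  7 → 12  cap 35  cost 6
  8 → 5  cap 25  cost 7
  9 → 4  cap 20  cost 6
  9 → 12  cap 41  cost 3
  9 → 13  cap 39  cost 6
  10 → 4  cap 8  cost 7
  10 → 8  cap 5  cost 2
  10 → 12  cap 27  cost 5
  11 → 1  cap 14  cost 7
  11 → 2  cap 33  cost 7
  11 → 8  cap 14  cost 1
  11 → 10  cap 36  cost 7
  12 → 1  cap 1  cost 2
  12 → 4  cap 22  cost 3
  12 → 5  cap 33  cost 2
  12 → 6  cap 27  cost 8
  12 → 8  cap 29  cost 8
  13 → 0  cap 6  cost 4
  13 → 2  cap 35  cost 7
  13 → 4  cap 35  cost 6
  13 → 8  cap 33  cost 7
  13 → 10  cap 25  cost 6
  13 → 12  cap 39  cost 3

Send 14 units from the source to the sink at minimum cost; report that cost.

Minimum cost for 14 units: 233

shortest-cost path #1: 9→12→1 push 1 @ unit cost 5 (adds 5)
shortest-cost path #2: 9→13→0→1 push 6 @ unit cost 17 (adds 102)
shortest-cost path #3: 9→12→5→0→1 push 7 @ unit cost 18 (adds 126)
total cost = 233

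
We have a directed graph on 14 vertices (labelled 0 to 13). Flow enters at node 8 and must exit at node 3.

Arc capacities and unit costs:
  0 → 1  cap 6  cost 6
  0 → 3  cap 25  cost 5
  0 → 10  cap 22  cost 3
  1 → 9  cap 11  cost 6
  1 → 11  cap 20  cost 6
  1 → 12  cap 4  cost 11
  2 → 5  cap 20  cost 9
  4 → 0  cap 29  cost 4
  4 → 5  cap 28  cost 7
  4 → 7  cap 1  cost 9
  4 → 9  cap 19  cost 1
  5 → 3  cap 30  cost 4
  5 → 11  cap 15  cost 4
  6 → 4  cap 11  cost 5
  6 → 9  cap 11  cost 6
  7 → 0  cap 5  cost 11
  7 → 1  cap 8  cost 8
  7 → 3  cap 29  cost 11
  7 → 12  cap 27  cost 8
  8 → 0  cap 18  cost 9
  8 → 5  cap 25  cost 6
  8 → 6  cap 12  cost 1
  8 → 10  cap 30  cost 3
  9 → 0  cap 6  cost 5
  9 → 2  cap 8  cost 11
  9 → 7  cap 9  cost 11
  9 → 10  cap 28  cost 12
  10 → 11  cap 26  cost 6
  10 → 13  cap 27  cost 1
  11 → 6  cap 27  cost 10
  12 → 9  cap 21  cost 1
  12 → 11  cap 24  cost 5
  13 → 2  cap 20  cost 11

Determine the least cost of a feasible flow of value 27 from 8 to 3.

Minimum cost for 27 units: 278

shortest-cost path #1: 8→5→3 push 25 @ unit cost 10 (adds 250)
shortest-cost path #2: 8→0→3 push 2 @ unit cost 14 (adds 28)
total cost = 278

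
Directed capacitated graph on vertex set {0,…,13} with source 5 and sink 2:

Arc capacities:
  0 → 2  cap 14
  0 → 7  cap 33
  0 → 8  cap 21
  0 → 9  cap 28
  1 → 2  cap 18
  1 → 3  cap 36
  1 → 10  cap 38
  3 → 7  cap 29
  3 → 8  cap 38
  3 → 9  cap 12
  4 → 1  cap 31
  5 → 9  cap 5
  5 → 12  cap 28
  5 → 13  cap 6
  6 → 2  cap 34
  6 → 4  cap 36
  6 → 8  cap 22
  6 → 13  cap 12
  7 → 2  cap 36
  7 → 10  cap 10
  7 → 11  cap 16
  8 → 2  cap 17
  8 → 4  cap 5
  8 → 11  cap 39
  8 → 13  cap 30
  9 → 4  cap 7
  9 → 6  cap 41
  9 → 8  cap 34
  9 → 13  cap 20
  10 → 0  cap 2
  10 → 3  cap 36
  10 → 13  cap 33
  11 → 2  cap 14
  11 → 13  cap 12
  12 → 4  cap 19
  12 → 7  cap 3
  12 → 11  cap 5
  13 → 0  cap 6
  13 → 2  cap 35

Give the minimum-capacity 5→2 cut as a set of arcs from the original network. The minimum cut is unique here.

Min-cut arcs: {(5,9), (5,13), (12,4), (12,7), (12,11)} (total capacity 38)

augment #1: 5→13→2 push 6
augment #2: 5→9→6→2 push 5
augment #3: 5→12→7→2 push 3
augment #4: 5→12→11→2 push 5
augment #5: 5→12→4→1→2 push 18
augment #6: 5→12→4→1→3→7→2 push 1
max flow = 38; residual-reachable set from 5 gives S-side
cut edges (S→T): {(5,9), (5,13), (12,4), (12,7), (12,11)} total cap 38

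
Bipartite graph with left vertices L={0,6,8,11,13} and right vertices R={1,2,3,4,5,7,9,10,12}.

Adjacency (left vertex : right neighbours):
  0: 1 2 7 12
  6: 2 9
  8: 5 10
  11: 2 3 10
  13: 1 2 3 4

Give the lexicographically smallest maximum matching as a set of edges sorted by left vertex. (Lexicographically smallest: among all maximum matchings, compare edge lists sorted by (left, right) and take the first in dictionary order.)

Lex-smallest maximum matching: {(0,1), (6,2), (8,5), (11,3), (13,4)}

|M| = 5 (so the lex-smallest maximum matching has 5 edges)
process left vertices in ascending order; for each, take the smallest-labelled available neighbour that still permits 5 edges overall, or leave it unmatched if none does
lex-smallest matching: {0-1, 6-2, 8-5, 11-3, 13-4}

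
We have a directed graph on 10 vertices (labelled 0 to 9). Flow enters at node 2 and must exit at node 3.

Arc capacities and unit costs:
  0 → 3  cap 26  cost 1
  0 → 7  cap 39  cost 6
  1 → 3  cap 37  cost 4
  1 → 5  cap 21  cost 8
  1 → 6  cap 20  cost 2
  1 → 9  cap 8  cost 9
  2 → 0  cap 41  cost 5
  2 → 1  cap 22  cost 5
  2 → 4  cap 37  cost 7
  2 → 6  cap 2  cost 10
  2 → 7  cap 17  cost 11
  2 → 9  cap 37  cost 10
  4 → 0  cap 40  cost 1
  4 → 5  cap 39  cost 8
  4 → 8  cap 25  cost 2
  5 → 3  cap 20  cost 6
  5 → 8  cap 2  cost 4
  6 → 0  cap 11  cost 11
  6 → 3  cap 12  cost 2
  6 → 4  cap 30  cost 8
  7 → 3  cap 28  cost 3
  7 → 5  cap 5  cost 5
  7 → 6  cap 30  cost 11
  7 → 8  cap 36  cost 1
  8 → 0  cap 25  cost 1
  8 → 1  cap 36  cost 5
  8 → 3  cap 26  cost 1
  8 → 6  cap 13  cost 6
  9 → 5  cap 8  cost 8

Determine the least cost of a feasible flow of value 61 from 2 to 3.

Minimum cost for 61 units: 484

shortest-cost path #1: 2→0→3 push 26 @ unit cost 6 (adds 156)
shortest-cost path #2: 2→1→3 push 22 @ unit cost 9 (adds 198)
shortest-cost path #3: 2→4→8→3 push 13 @ unit cost 10 (adds 130)
total cost = 484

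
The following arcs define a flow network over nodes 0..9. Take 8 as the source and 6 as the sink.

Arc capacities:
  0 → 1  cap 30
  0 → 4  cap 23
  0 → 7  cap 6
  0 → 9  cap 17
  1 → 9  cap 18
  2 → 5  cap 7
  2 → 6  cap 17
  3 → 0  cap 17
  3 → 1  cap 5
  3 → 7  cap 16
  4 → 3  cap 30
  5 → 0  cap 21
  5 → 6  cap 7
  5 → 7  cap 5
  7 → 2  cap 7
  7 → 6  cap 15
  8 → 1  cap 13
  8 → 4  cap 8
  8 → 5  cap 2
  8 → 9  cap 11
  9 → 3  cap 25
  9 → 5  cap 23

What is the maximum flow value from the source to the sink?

augment #1: 8→5→6 bottleneck 2, total now 2
augment #2: 8→9→5→6 bottleneck 5, total now 7
augment #3: 8→4→3→7→6 bottleneck 8, total now 15
augment #4: 8→9→3→7→6 bottleneck 6, total now 21
augment #5: 8→1→9→3→7→6 bottleneck 1, total now 22
augment #6: 8→1→9→3→7→2→6 bottleneck 1, total now 23
augment #7: 8→1→9→5→7→2→6 bottleneck 5, total now 28
augment #8: 8→1→9→3→0→7→2→6 bottleneck 1, total now 29

Maximum flow value: 29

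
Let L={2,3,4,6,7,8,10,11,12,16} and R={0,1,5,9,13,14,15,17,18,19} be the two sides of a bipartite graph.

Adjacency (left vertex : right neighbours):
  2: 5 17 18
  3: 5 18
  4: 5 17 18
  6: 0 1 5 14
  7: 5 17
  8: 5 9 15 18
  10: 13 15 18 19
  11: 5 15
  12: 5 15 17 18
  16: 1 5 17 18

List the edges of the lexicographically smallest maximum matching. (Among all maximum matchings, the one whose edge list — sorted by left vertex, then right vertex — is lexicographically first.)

|M| = 8 (so the lex-smallest maximum matching has 8 edges)
process left vertices in ascending order; for each, take the smallest-labelled available neighbour that still permits 8 edges overall, or leave it unmatched if none does
lex-smallest matching: {2-5, 3-18, 4-17, 6-0, 8-9, 10-13, 11-15, 16-1}

Lex-smallest maximum matching: {(2,5), (3,18), (4,17), (6,0), (8,9), (10,13), (11,15), (16,1)}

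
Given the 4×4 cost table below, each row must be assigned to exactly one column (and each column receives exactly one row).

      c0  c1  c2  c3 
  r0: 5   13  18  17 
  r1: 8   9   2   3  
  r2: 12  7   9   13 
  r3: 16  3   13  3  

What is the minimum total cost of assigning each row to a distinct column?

optimal assignment: row0→col0 (cost 5), row1→col2 (cost 2), row2→col1 (cost 7), row3→col3 (cost 3)
total = 5 + 2 + 7 + 3 = 17

Minimum assignment cost: 17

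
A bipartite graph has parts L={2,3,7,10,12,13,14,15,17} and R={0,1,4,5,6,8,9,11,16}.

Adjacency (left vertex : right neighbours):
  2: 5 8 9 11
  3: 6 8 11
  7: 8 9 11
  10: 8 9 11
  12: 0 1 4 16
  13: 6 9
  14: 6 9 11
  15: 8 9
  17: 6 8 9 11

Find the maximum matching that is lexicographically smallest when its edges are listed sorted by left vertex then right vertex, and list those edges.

|M| = 6 (so the lex-smallest maximum matching has 6 edges)
process left vertices in ascending order; for each, take the smallest-labelled available neighbour that still permits 6 edges overall, or leave it unmatched if none does
lex-smallest matching: {2-5, 3-6, 7-8, 10-9, 12-0, 14-11}

Lex-smallest maximum matching: {(2,5), (3,6), (7,8), (10,9), (12,0), (14,11)}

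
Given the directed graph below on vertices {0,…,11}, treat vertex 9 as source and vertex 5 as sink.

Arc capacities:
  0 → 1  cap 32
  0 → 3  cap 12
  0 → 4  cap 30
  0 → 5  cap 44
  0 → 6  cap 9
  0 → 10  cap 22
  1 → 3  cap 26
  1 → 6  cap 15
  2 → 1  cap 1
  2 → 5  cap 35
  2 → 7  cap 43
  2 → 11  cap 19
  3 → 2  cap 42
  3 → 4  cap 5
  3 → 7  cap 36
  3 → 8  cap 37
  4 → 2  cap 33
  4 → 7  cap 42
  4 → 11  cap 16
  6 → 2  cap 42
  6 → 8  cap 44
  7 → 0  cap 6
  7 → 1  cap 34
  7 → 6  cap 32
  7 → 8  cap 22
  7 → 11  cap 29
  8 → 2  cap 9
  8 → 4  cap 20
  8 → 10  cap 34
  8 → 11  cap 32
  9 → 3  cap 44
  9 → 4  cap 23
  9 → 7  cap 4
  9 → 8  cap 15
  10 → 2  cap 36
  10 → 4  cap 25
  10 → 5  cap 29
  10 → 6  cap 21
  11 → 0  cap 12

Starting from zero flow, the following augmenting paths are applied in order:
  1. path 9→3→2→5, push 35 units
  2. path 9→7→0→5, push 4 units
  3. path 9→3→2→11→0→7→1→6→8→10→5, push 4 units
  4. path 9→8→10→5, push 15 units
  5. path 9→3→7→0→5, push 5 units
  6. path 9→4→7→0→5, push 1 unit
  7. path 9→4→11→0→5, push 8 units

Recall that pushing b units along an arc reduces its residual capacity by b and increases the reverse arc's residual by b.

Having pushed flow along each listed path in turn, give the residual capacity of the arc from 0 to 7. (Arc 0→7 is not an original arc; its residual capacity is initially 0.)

after path 1 (9→3→2→5, push 35): res(0,7)=0
after path 2 (9→7→0→5, push 4): res(0,7)=4
after path 3 (9→3→2→11→0→7→1→6→8→10→5, push 4): res(0,7)=0
after path 4 (9→8→10→5, push 15): res(0,7)=0
after path 5 (9→3→7→0→5, push 5): res(0,7)=5
after path 6 (9→4→7→0→5, push 1): res(0,7)=6
after path 7 (9→4→11→0→5, push 8): res(0,7)=6

Residual capacity of (0,7): 6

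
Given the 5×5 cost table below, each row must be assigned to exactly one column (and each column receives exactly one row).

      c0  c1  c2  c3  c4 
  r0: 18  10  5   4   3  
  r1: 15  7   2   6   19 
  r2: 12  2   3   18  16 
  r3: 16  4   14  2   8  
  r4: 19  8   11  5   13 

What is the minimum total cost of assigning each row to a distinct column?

optimal assignment: row0→col4 (cost 3), row1→col2 (cost 2), row2→col0 (cost 12), row3→col1 (cost 4), row4→col3 (cost 5)
total = 3 + 2 + 12 + 4 + 5 = 26

Minimum assignment cost: 26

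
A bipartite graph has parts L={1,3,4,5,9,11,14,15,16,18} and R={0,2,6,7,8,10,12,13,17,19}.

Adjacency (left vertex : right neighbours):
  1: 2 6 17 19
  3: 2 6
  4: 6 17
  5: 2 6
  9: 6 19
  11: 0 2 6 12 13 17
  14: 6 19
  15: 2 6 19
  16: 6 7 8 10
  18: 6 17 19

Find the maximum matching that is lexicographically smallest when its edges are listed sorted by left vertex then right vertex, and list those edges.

Lex-smallest maximum matching: {(1,2), (3,6), (4,17), (9,19), (11,0), (16,7)}

|M| = 6 (so the lex-smallest maximum matching has 6 edges)
process left vertices in ascending order; for each, take the smallest-labelled available neighbour that still permits 6 edges overall, or leave it unmatched if none does
lex-smallest matching: {1-2, 3-6, 4-17, 9-19, 11-0, 16-7}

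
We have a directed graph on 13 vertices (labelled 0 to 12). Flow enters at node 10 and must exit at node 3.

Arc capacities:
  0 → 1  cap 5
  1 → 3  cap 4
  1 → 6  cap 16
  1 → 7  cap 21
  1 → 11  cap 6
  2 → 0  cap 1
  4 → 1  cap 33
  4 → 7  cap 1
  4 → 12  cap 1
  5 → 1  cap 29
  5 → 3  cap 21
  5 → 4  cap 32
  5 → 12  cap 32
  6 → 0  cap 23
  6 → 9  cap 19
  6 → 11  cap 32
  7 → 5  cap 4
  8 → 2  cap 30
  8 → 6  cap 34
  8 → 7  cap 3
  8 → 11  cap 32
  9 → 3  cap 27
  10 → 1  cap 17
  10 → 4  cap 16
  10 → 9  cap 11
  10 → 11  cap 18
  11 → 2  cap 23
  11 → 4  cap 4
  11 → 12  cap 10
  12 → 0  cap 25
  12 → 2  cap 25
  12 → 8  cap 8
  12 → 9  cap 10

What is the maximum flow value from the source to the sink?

Maximum flow value: 35

augment #1: 10→1→3 bottleneck 4, total now 4
augment #2: 10→9→3 bottleneck 11, total now 15
augment #3: 10→1→6→9→3 bottleneck 13, total now 28
augment #4: 10→4→7→5→3 bottleneck 1, total now 29
augment #5: 10→4→12→9→3 bottleneck 1, total now 30
augment #6: 10→11→12→9→3 bottleneck 2, total now 32
augment #7: 10→4→1→7→5→3 bottleneck 3, total now 35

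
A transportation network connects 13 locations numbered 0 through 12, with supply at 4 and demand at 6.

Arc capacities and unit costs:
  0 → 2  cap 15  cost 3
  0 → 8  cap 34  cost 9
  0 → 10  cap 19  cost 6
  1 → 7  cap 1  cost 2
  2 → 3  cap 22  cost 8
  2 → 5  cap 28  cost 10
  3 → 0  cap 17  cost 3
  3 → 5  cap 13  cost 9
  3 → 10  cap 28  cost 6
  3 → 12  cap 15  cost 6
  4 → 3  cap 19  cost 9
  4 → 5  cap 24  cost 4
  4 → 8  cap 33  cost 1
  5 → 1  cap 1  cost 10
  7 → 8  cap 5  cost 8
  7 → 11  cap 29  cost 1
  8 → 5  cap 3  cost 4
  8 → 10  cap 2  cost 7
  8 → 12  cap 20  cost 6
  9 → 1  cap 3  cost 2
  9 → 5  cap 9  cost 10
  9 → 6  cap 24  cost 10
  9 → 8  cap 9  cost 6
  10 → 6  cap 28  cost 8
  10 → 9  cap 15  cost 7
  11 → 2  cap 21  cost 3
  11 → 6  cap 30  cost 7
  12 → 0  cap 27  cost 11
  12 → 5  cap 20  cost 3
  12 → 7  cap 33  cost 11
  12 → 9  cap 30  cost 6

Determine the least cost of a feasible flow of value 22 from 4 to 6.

shortest-cost path #1: 4→8→10→6 push 2 @ unit cost 16 (adds 32)
shortest-cost path #2: 4→8→12→9→6 push 20 @ unit cost 23 (adds 460)
total cost = 492

Minimum cost for 22 units: 492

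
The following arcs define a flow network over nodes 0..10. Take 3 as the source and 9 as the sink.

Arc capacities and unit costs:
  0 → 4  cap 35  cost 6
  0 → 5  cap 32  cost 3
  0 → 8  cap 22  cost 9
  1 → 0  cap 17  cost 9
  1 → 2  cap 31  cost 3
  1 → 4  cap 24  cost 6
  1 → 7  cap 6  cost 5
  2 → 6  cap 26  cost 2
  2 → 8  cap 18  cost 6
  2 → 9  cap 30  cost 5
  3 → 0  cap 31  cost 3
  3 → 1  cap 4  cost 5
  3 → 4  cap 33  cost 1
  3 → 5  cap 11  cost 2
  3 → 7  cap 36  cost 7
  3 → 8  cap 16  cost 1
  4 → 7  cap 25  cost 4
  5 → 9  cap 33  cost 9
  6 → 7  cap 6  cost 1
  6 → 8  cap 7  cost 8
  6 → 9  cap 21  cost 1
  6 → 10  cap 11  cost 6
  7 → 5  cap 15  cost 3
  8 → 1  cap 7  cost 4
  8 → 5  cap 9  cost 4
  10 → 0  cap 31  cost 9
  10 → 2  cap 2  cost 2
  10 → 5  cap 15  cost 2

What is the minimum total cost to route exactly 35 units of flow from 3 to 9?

shortest-cost path #1: 3→5→9 push 11 @ unit cost 11 (adds 121)
shortest-cost path #2: 3→1→2→6→9 push 4 @ unit cost 11 (adds 44)
shortest-cost path #3: 3→8→1→2→6→9 push 7 @ unit cost 11 (adds 77)
shortest-cost path #4: 3→8→5→9 push 9 @ unit cost 14 (adds 126)
shortest-cost path #5: 3→0→5→9 push 4 @ unit cost 15 (adds 60)
total cost = 428

Minimum cost for 35 units: 428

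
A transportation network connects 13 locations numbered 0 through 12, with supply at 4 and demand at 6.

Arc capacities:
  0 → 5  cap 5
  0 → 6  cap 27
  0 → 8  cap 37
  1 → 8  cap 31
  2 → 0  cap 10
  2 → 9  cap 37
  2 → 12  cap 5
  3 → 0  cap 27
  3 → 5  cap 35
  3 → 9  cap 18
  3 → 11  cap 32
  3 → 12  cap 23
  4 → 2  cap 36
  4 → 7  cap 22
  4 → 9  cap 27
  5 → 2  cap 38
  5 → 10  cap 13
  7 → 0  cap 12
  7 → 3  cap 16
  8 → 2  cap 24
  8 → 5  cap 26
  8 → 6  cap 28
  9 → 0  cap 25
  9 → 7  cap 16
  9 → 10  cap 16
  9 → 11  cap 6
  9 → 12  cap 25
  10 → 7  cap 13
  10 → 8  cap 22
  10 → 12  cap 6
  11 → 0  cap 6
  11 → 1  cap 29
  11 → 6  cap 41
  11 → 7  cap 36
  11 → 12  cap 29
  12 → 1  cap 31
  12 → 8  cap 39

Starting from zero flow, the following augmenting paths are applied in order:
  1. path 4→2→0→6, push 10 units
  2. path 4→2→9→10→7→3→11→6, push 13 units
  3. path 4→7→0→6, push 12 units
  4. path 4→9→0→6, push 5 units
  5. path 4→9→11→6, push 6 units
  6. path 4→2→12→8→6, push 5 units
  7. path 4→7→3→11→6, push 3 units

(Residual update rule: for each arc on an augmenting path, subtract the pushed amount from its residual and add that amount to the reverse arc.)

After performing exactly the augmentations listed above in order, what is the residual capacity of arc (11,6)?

after path 1 (4→2→0→6, push 10): res(11,6)=41
after path 2 (4→2→9→10→7→3→11→6, push 13): res(11,6)=28
after path 3 (4→7→0→6, push 12): res(11,6)=28
after path 4 (4→9→0→6, push 5): res(11,6)=28
after path 5 (4→9→11→6, push 6): res(11,6)=22
after path 6 (4→2→12→8→6, push 5): res(11,6)=22
after path 7 (4→7→3→11→6, push 3): res(11,6)=19

Residual capacity of (11,6): 19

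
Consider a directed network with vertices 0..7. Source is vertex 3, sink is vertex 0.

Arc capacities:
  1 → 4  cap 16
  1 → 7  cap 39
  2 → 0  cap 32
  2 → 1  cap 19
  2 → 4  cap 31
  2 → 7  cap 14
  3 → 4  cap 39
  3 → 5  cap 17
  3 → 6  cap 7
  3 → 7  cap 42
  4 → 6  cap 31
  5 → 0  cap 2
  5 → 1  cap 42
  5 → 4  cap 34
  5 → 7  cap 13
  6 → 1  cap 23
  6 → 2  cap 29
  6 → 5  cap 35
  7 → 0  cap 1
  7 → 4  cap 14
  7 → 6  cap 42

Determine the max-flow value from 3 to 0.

augment #1: 3→5→0 bottleneck 2, total now 2
augment #2: 3→7→0 bottleneck 1, total now 3
augment #3: 3→6→2→0 bottleneck 7, total now 10
augment #4: 3→4→6→2→0 bottleneck 22, total now 32

Maximum flow value: 32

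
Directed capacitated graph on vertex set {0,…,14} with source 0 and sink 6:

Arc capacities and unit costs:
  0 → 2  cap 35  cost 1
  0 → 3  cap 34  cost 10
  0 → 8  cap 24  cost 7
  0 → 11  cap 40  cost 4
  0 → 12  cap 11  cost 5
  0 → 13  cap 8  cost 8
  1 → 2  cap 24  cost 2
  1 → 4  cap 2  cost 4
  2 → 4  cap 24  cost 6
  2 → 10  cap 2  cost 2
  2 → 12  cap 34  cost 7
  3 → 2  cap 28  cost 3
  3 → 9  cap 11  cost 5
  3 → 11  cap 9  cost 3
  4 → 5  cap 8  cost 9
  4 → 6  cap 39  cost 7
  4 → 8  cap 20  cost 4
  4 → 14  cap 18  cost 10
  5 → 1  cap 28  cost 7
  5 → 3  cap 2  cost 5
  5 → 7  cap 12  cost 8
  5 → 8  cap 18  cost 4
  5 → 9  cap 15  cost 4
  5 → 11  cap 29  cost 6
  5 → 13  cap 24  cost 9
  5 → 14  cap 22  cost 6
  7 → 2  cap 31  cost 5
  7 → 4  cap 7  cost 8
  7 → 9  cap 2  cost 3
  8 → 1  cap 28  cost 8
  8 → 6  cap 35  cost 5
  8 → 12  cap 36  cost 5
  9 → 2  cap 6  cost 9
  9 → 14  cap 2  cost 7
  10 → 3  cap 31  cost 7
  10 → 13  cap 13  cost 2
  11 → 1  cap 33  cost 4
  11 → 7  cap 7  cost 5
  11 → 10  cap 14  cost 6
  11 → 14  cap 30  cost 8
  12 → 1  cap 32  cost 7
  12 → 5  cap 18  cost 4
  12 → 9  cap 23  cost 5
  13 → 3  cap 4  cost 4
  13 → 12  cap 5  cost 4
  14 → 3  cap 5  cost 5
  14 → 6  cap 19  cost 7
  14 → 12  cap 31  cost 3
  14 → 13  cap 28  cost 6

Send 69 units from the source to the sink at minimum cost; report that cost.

shortest-cost path #1: 0→8→6 push 24 @ unit cost 12 (adds 288)
shortest-cost path #2: 0→2→4→6 push 24 @ unit cost 14 (adds 336)
shortest-cost path #3: 0→12→5→8→6 push 11 @ unit cost 18 (adds 198)
shortest-cost path #4: 0→11→14→6 push 10 @ unit cost 19 (adds 190)
total cost = 1012

Minimum cost for 69 units: 1012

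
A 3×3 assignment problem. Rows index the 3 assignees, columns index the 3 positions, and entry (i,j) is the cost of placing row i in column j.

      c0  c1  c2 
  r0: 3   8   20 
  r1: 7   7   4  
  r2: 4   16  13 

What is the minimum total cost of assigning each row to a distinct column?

Minimum assignment cost: 16

optimal assignment: row0→col1 (cost 8), row1→col2 (cost 4), row2→col0 (cost 4)
total = 8 + 4 + 4 = 16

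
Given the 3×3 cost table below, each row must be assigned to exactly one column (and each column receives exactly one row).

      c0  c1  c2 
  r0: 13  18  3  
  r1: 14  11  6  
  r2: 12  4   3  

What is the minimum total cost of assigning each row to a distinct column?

optimal assignment: row0→col2 (cost 3), row1→col0 (cost 14), row2→col1 (cost 4)
total = 3 + 14 + 4 = 21

Minimum assignment cost: 21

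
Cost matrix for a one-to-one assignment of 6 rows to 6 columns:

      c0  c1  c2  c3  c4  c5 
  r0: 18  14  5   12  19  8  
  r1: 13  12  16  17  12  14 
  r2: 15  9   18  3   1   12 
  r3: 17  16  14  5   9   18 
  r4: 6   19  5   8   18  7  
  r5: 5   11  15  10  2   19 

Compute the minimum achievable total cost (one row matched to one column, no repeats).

optimal assignment: row0→col2 (cost 5), row1→col1 (cost 12), row2→col4 (cost 1), row3→col3 (cost 5), row4→col5 (cost 7), row5→col0 (cost 5)
total = 5 + 12 + 1 + 5 + 7 + 5 = 35

Minimum assignment cost: 35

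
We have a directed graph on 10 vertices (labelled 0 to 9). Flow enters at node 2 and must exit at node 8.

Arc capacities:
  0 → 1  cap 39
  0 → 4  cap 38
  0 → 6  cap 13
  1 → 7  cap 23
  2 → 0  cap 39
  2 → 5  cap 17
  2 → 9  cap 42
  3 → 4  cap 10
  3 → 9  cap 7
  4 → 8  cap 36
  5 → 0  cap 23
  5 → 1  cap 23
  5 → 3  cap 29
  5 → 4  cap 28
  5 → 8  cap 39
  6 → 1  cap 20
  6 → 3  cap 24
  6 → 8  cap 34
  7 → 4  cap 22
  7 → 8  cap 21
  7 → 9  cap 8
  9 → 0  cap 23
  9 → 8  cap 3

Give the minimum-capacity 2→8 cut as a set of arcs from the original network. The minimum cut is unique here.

Min-cut arcs: {(2,0), (2,5), (9,0), (9,8)} (total capacity 82)

augment #1: 2→5→8 push 17
augment #2: 2→9→8 push 3
augment #3: 2→0→4→8 push 36
augment #4: 2→0→6→8 push 3
augment #5: 2→9→0→6→8 push 10
augment #6: 2→9→0→1→7→8 push 13
max flow = 82; residual-reachable set from 2 gives S-side
cut edges (S→T): {(2,0), (2,5), (9,0), (9,8)} total cap 82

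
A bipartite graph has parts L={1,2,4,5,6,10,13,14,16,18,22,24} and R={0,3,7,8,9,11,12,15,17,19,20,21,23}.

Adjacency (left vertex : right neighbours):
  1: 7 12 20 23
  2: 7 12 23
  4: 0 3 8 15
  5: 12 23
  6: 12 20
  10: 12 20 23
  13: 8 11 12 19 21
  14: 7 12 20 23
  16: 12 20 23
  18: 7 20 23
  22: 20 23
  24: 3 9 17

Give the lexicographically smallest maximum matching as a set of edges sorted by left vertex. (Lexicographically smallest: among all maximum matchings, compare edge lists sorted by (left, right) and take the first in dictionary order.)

|M| = 7 (so the lex-smallest maximum matching has 7 edges)
process left vertices in ascending order; for each, take the smallest-labelled available neighbour that still permits 7 edges overall, or leave it unmatched if none does
lex-smallest matching: {1-7, 2-12, 4-0, 5-23, 6-20, 13-8, 24-3}

Lex-smallest maximum matching: {(1,7), (2,12), (4,0), (5,23), (6,20), (13,8), (24,3)}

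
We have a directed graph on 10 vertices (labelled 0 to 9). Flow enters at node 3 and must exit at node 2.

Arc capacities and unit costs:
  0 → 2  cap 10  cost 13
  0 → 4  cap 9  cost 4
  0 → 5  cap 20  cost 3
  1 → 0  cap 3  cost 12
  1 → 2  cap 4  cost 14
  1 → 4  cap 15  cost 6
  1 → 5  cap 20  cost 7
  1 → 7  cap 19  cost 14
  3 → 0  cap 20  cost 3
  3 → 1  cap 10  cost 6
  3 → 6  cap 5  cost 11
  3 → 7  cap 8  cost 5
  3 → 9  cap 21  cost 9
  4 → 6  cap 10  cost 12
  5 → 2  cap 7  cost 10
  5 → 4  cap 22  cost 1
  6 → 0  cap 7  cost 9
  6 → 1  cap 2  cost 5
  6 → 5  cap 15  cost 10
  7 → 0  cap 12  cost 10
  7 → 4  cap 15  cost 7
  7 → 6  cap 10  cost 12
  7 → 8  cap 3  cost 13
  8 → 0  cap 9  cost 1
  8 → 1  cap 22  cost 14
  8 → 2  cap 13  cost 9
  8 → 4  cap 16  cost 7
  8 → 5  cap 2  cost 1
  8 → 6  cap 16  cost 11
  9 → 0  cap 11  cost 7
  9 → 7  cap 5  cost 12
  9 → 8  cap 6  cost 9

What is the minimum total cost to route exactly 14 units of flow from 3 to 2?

shortest-cost path #1: 3→0→2 push 10 @ unit cost 16 (adds 160)
shortest-cost path #2: 3→0→5→2 push 4 @ unit cost 16 (adds 64)
total cost = 224

Minimum cost for 14 units: 224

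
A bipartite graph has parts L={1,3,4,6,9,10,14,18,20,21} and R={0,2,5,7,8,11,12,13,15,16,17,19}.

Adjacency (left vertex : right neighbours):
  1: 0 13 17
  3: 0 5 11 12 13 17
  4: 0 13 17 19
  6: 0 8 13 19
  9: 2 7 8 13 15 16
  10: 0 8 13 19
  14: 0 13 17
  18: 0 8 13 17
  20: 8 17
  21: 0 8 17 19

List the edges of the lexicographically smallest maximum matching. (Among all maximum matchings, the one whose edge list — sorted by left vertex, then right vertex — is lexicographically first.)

|M| = 7 (so the lex-smallest maximum matching has 7 edges)
process left vertices in ascending order; for each, take the smallest-labelled available neighbour that still permits 7 edges overall, or leave it unmatched if none does
lex-smallest matching: {1-0, 3-5, 4-13, 6-8, 9-2, 10-19, 14-17}

Lex-smallest maximum matching: {(1,0), (3,5), (4,13), (6,8), (9,2), (10,19), (14,17)}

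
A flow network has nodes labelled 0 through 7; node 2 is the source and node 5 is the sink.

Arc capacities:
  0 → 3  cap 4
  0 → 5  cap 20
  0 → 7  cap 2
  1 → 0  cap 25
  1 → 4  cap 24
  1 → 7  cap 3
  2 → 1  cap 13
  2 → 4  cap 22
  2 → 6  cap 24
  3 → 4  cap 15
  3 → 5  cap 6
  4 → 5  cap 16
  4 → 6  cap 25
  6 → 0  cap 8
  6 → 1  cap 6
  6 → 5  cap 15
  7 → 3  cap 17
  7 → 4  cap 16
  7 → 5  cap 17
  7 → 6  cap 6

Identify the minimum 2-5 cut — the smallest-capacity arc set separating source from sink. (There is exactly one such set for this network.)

augment #1: 2→4→5 push 16
augment #2: 2→6→5 push 15
augment #3: 2→1→0→5 push 13
augment #4: 2→6→0→5 push 7
augment #5: 2→6→0→3→5 push 1
augment #6: 2→6→1→7→5 push 1
augment #7: 2→4→6→1→7→5 push 2
augment #8: 2→4→6→1→0→3→5 push 3
max flow = 58; residual-reachable set from 2 gives S-side
cut edges (S→T): {(2,1), (4,5), (6,0), (6,1), (6,5)} total cap 58

Min-cut arcs: {(2,1), (4,5), (6,0), (6,1), (6,5)} (total capacity 58)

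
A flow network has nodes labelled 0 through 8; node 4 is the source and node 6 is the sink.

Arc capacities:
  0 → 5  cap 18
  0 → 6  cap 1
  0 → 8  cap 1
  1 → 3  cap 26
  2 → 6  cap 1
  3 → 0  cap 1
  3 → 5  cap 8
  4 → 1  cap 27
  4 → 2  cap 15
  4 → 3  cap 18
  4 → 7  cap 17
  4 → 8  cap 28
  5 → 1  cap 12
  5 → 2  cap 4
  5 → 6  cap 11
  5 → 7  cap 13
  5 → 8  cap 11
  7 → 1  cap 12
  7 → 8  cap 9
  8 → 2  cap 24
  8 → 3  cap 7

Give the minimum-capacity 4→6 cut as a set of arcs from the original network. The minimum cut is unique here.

Min-cut arcs: {(2,6), (3,0), (3,5)} (total capacity 10)

augment #1: 4→2→6 push 1
augment #2: 4→3→0→6 push 1
augment #3: 4→3→5→6 push 8
max flow = 10; residual-reachable set from 4 gives S-side
cut edges (S→T): {(2,6), (3,0), (3,5)} total cap 10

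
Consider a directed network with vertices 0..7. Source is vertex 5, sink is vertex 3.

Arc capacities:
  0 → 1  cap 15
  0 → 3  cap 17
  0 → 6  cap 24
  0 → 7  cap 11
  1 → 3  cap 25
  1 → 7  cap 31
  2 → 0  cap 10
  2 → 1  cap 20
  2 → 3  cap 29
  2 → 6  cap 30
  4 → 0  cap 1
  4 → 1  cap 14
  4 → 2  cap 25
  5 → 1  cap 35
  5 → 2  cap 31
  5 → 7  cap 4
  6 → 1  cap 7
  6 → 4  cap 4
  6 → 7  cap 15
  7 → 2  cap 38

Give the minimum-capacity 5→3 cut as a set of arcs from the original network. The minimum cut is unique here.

augment #1: 5→1→3 push 25
augment #2: 5→2→3 push 29
augment #3: 5→2→0→3 push 2
augment #4: 5→7→2→0→3 push 4
augment #5: 5→1→7→2→0→3 push 4
augment #6: 5→1→7→2→6→4→0→3 push 1
max flow = 65; residual-reachable set from 5 gives S-side
cut edges (S→T): {(1,3), (2,0), (2,3), (4,0)} total cap 65

Min-cut arcs: {(1,3), (2,0), (2,3), (4,0)} (total capacity 65)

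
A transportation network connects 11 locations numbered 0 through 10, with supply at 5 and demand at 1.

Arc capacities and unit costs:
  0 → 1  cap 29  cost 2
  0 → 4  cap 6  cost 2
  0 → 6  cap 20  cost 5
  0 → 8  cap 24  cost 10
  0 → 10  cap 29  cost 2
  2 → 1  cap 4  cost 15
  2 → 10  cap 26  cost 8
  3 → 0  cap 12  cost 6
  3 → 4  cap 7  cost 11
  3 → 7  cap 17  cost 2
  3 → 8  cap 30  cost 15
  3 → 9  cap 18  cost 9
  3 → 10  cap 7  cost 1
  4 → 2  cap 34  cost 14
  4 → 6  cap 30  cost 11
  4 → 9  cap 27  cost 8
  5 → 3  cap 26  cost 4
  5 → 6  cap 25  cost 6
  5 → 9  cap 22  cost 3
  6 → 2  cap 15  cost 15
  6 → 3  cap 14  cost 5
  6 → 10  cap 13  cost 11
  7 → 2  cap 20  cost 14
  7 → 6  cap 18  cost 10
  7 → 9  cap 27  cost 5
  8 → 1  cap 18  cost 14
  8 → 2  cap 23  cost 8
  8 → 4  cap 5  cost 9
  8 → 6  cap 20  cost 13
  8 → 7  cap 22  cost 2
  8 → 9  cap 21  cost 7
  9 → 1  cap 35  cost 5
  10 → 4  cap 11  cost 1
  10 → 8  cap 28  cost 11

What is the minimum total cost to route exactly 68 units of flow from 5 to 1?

shortest-cost path #1: 5→9→1 push 22 @ unit cost 8 (adds 176)
shortest-cost path #2: 5→3→0→1 push 12 @ unit cost 12 (adds 144)
shortest-cost path #3: 5→3→7→9→1 push 13 @ unit cost 16 (adds 208)
shortest-cost path #4: 5→3→10→8→1 push 1 @ unit cost 30 (adds 30)
shortest-cost path #5: 5→6→2→1 push 4 @ unit cost 36 (adds 144)
shortest-cost path #6: 5→6→3→10→8→1 push 6 @ unit cost 37 (adds 222)
shortest-cost path #7: 5→6→3→8→1 push 8 @ unit cost 40 (adds 320)
shortest-cost path #8: 5→6→10→8→1 push 2 @ unit cost 42 (adds 84)
total cost = 1328

Minimum cost for 68 units: 1328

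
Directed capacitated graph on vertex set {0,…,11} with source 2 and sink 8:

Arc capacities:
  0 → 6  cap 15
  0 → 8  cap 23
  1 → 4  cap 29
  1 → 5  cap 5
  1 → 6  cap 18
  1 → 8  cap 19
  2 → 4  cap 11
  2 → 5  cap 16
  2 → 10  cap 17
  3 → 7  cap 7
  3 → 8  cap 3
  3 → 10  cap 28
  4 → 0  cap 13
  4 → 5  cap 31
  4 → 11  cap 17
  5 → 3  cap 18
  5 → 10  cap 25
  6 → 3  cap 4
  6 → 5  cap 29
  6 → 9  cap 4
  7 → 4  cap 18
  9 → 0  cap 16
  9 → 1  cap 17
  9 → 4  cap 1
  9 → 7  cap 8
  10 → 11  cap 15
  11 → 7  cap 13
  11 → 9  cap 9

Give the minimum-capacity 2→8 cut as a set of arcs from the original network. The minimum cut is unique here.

Min-cut arcs: {(3,8), (4,0), (11,9)} (total capacity 25)

augment #1: 2→4→0→8 push 11
augment #2: 2→5→3→8 push 3
augment #3: 2→10→11→9→0→8 push 9
augment #4: 2→5→3→7→4→0→8 push 2
max flow = 25; residual-reachable set from 2 gives S-side
cut edges (S→T): {(3,8), (4,0), (11,9)} total cap 25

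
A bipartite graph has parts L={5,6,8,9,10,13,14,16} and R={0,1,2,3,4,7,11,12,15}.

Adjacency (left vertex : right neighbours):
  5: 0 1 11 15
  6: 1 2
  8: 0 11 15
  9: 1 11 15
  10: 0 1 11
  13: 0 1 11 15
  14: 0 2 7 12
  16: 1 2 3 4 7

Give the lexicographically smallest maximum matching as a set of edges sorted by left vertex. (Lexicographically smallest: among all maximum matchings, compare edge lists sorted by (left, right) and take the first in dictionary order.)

|M| = 7 (so the lex-smallest maximum matching has 7 edges)
process left vertices in ascending order; for each, take the smallest-labelled available neighbour that still permits 7 edges overall, or leave it unmatched if none does
lex-smallest matching: {5-0, 6-2, 8-11, 9-1, 13-15, 14-7, 16-3}

Lex-smallest maximum matching: {(5,0), (6,2), (8,11), (9,1), (13,15), (14,7), (16,3)}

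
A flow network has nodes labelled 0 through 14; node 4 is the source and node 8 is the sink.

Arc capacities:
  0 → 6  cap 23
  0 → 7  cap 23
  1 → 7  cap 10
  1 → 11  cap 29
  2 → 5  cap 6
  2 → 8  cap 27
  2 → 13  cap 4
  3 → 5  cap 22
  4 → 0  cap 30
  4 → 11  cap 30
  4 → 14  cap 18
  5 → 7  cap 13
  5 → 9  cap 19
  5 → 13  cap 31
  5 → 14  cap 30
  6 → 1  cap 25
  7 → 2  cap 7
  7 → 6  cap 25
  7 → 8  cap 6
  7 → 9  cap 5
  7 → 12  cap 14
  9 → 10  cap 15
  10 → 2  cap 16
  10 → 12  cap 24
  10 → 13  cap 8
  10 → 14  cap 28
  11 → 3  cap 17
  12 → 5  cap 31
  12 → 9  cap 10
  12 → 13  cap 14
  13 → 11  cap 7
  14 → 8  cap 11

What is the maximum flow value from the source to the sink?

augment #1: 4→14→8 bottleneck 11, total now 11
augment #2: 4→0→7→8 bottleneck 6, total now 17
augment #3: 4→0→7→2→8 bottleneck 7, total now 24
augment #4: 4→0→7→9→10→2→8 bottleneck 5, total now 29
augment #5: 4→0→7→12→9→10→2→8 bottleneck 5, total now 34
augment #6: 4→11→3→5→9→10→2→8 bottleneck 5, total now 39

Maximum flow value: 39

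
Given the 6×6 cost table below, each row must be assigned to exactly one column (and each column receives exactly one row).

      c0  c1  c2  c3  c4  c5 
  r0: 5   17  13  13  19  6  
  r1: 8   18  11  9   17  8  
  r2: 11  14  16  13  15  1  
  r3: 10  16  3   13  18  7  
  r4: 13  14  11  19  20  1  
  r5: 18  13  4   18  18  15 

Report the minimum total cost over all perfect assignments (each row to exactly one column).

optimal assignment: row0→col0 (cost 5), row1→col3 (cost 9), row2→col4 (cost 15), row3→col2 (cost 3), row4→col5 (cost 1), row5→col1 (cost 13)
total = 5 + 9 + 15 + 3 + 1 + 13 = 46

Minimum assignment cost: 46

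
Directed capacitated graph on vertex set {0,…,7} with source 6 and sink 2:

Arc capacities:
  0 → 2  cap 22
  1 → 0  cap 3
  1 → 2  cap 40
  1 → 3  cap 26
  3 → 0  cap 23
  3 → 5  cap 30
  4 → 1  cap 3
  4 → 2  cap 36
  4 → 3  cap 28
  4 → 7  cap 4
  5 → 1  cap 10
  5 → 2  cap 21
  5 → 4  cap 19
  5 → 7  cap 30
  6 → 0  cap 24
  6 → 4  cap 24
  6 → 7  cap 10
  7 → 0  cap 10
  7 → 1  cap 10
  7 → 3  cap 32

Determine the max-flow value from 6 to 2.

augment #1: 6→0→2 bottleneck 22, total now 22
augment #2: 6→4→2 bottleneck 24, total now 46
augment #3: 6→7→1→2 bottleneck 10, total now 56

Maximum flow value: 56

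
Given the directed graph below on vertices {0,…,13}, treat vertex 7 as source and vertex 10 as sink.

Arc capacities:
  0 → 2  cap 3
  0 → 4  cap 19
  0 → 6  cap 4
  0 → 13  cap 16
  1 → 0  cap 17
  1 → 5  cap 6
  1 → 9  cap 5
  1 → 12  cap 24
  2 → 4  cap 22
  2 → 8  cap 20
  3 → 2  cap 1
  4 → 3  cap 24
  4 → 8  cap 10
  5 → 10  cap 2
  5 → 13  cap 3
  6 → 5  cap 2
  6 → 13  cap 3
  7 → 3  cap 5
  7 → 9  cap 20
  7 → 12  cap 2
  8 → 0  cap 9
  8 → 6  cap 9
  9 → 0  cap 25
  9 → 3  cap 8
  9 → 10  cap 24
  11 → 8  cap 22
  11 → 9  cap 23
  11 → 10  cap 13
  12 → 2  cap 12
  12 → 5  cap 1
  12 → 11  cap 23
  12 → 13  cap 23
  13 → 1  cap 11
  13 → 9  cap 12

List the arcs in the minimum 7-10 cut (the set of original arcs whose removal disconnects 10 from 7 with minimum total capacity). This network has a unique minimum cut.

augment #1: 7→9→10 push 20
augment #2: 7→12→5→10 push 1
augment #3: 7→12→11→10 push 1
augment #4: 7→3→2→8→6→5→10 push 1
max flow = 23; residual-reachable set from 7 gives S-side
cut edges (S→T): {(3,2), (7,9), (7,12)} total cap 23

Min-cut arcs: {(3,2), (7,9), (7,12)} (total capacity 23)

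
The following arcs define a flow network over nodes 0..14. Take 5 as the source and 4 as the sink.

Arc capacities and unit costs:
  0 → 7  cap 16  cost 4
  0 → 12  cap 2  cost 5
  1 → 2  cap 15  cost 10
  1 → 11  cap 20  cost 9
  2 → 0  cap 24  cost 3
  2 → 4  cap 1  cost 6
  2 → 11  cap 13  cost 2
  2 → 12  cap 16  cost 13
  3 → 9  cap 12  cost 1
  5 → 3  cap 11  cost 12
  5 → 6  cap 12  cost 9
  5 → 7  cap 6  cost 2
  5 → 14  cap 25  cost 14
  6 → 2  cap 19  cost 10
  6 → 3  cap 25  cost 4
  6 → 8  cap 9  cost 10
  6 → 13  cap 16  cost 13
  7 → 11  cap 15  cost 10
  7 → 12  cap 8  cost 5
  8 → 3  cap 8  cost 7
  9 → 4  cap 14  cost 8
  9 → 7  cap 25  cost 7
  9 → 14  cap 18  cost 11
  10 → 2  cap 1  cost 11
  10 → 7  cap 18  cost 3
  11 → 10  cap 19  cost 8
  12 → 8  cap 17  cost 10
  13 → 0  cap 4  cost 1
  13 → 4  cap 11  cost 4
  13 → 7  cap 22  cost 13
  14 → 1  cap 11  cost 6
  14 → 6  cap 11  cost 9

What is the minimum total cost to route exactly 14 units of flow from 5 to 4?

shortest-cost path #1: 5→3→9→4 push 11 @ unit cost 21 (adds 231)
shortest-cost path #2: 5→6→3→9→4 push 1 @ unit cost 22 (adds 22)
shortest-cost path #3: 5→6→2→4 push 1 @ unit cost 25 (adds 25)
shortest-cost path #4: 5→6→13→4 push 1 @ unit cost 26 (adds 26)
total cost = 304

Minimum cost for 14 units: 304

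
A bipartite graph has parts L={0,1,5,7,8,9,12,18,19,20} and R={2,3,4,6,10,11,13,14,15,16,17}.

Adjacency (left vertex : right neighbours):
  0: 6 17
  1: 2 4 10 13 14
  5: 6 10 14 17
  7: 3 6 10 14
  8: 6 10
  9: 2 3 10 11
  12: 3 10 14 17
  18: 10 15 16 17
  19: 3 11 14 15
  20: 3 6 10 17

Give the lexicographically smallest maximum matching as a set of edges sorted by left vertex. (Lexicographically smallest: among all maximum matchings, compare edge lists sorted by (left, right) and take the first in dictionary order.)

Lex-smallest maximum matching: {(0,6), (1,2), (5,10), (7,3), (9,11), (12,14), (18,16), (19,15), (20,17)}

|M| = 9 (so the lex-smallest maximum matching has 9 edges)
process left vertices in ascending order; for each, take the smallest-labelled available neighbour that still permits 9 edges overall, or leave it unmatched if none does
lex-smallest matching: {0-6, 1-2, 5-10, 7-3, 9-11, 12-14, 18-16, 19-15, 20-17}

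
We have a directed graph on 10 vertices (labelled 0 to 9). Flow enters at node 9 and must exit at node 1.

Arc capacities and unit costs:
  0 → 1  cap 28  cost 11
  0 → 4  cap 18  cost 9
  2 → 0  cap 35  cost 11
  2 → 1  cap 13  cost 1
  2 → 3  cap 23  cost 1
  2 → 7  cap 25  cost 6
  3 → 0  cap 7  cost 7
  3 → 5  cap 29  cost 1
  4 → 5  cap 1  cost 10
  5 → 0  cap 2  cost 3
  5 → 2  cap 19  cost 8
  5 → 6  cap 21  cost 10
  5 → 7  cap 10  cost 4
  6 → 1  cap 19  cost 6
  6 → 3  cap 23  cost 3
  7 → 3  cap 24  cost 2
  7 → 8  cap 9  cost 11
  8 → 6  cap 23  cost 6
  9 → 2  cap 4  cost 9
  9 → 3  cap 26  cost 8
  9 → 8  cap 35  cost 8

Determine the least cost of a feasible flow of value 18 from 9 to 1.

shortest-cost path #1: 9→2→1 push 4 @ unit cost 10 (adds 40)
shortest-cost path #2: 9→3→5→2→1 push 9 @ unit cost 18 (adds 162)
shortest-cost path #3: 9→8→6→1 push 5 @ unit cost 20 (adds 100)
total cost = 302

Minimum cost for 18 units: 302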